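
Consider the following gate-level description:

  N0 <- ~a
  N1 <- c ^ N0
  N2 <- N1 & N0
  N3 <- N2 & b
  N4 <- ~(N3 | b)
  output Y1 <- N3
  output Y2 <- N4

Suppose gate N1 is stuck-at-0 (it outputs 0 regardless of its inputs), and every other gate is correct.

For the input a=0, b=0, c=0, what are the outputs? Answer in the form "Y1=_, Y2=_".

Propagate with N1 forced: N0=1, N1=0 [stuck-at-0], N2=0, N3=0, N4=1.
So the outputs are Y1=0, Y2=1. (Same as the fault-free value — the fault is masked on this input.)

Y1=0, Y2=1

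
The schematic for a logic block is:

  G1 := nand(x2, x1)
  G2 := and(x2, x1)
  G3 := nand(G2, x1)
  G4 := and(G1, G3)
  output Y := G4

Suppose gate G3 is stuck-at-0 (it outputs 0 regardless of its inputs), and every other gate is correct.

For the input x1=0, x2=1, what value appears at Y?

0

Propagate with G3 forced: G1=1, G2=0, G3=0 [stuck-at-0], G4=0.
So Y = 0. (Without the fault it would be 1.)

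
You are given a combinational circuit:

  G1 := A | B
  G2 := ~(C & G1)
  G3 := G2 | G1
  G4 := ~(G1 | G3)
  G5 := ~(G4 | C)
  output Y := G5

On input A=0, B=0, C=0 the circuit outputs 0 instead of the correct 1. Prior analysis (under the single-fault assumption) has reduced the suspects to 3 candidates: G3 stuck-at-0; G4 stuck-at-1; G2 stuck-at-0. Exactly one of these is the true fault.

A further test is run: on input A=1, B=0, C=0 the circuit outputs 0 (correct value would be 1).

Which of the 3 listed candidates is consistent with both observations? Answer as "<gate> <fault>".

Evaluate each candidate on input A=1, B=0, C=0:
  G3 stuck-at-0: G1=1, G2=1, G3=0 [stuck-at-0], G4=0, G5=1 → 1 — eliminated
  G4 stuck-at-1: G1=1, G2=1, G3=1, G4=1 [stuck-at-1], G5=0 → 0 — matches
  G2 stuck-at-0: G1=1, G2=0 [stuck-at-0], G3=1, G4=0, G5=1 → 1 — eliminated
Only G4 stuck-at-1 reproduces the observed 0.

G4 stuck-at-1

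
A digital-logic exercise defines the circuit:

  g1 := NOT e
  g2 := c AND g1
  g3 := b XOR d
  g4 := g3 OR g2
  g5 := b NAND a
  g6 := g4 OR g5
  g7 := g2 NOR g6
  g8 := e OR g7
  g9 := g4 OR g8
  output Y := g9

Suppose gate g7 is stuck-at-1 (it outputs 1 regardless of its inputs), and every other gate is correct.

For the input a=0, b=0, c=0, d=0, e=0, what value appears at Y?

Propagate with g7 forced: g1=1, g2=0, g3=0, g4=0, g5=1, g6=1, g7=1 [stuck-at-1], g8=1, g9=1.
So Y = 1. (Without the fault it would be 0.)

1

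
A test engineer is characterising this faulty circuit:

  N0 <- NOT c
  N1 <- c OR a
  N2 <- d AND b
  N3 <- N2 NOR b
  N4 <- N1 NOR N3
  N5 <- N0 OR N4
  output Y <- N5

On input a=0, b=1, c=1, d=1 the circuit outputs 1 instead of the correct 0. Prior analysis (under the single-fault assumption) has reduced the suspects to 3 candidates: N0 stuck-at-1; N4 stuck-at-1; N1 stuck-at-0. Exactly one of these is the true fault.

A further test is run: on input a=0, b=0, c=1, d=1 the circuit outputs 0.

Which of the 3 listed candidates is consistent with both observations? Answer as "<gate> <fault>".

N1 stuck-at-0

Evaluate each candidate on input a=0, b=0, c=1, d=1:
  N0 stuck-at-1: N0=1 [stuck-at-1], N1=1, N2=0, N3=1, N4=0, N5=1 → 1 — eliminated
  N4 stuck-at-1: N0=0, N1=1, N2=0, N3=1, N4=1 [stuck-at-1], N5=1 → 1 — eliminated
  N1 stuck-at-0: N0=0, N1=0 [stuck-at-0], N2=0, N3=1, N4=0, N5=0 → 0 — matches
Only N1 stuck-at-0 reproduces the observed 0.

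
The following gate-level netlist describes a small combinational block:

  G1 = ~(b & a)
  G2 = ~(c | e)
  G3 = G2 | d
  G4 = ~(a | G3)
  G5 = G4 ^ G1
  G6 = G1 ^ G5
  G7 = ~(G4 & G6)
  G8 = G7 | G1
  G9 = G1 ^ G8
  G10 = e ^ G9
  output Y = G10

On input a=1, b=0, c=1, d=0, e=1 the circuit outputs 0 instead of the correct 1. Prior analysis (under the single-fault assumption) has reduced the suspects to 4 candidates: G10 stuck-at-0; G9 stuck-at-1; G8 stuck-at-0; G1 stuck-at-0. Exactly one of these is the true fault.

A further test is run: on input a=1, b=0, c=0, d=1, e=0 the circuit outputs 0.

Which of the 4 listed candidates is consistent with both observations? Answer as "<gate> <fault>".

G10 stuck-at-0

Evaluate each candidate on input a=1, b=0, c=0, d=1, e=0:
  G10 stuck-at-0: G1=1, G2=1, G3=1, G4=0, G5=1, G6=0, G7=1, G8=1, G9=0, G10=0 [stuck-at-0] → 0 — matches
  G9 stuck-at-1: G1=1, G2=1, G3=1, G4=0, G5=1, G6=0, G7=1, G8=1, G9=1 [stuck-at-1], G10=1 → 1 — eliminated
  G8 stuck-at-0: G1=1, G2=1, G3=1, G4=0, G5=1, G6=0, G7=1, G8=0 [stuck-at-0], G9=1, G10=1 → 1 — eliminated
  G1 stuck-at-0: G1=0 [stuck-at-0], G2=1, G3=1, G4=0, G5=0, G6=0, G7=1, G8=1, G9=1, G10=1 → 1 — eliminated
Only G10 stuck-at-0 reproduces the observed 0.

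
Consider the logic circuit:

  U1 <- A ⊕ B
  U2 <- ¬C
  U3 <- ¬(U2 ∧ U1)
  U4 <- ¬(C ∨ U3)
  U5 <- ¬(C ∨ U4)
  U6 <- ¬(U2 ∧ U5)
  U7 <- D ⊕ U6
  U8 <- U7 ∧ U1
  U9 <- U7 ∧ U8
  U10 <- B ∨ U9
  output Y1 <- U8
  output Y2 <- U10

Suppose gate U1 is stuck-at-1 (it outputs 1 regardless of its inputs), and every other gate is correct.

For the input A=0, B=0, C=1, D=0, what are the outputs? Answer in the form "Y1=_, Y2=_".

Y1=1, Y2=1

Propagate with U1 forced: U1=1 [stuck-at-1], U2=0, U3=1, U4=0, U5=0, U6=1, U7=1, U8=1, U9=1, U10=1.
So the outputs are Y1=1, Y2=1. (Without the fault they would be Y1=0, Y2=0.)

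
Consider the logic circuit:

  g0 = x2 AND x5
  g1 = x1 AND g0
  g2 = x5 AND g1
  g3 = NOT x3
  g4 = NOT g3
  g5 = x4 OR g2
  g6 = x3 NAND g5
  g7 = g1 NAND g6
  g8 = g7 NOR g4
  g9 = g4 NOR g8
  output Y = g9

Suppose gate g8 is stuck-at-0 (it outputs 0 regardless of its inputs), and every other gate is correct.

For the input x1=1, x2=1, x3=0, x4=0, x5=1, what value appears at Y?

Propagate with g8 forced: g0=1, g1=1, g2=1, g3=1, g4=0, g5=1, g6=1, g7=0, g8=0 [stuck-at-0], g9=1.
So Y = 1. (Without the fault it would be 0.)

1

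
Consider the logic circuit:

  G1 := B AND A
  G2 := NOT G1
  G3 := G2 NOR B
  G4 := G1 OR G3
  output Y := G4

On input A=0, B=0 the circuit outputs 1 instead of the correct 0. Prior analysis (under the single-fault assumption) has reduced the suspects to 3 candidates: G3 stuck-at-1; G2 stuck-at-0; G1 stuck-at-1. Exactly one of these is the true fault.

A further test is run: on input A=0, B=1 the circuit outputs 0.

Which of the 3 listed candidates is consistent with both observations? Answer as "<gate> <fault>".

Evaluate each candidate on input A=0, B=1:
  G3 stuck-at-1: G1=0, G2=1, G3=1 [stuck-at-1], G4=1 → 1 — eliminated
  G2 stuck-at-0: G1=0, G2=0 [stuck-at-0], G3=0, G4=0 → 0 — matches
  G1 stuck-at-1: G1=1 [stuck-at-1], G2=0, G3=0, G4=1 → 1 — eliminated
Only G2 stuck-at-0 reproduces the observed 0.

G2 stuck-at-0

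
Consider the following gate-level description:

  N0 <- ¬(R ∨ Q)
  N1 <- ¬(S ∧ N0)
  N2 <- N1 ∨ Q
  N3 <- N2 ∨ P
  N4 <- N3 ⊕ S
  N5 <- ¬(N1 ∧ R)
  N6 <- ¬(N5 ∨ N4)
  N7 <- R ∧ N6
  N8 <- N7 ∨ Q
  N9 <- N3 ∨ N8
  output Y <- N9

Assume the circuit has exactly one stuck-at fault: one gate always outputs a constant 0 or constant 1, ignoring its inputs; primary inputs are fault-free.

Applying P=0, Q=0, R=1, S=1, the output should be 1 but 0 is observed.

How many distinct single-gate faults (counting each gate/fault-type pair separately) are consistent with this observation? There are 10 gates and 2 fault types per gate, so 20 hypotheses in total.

5

Fault-free: N0=0, N1=1, N2=1, N3=1, N4=0, N5=0, N6=1, N7=1, N8=1, N9=1 → 1. Observed 0.
  N0: stuck-at-1 ✓; others ✗
  N1: stuck-at-0 ✓; others ✗
  N2: stuck-at-0 ✓; others ✗
  N3: stuck-at-0 ✓; others ✗
  N4: none of the 2 fault types match ✗
  N5: none of the 2 fault types match ✗
  N6: none of the 2 fault types match ✗
  N7: none of the 2 fault types match ✗
  N8: none of the 2 fault types match ✗
  N9: stuck-at-0 ✓; others ✗
Consistent faults: {N0 stuck-at-1, N1 stuck-at-0, N2 stuck-at-0, N3 stuck-at-0, N9 stuck-at-0} — 5 in all.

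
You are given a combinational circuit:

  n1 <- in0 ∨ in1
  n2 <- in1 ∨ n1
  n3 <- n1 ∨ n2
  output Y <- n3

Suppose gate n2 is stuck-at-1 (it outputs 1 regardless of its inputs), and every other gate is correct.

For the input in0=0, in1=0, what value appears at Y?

Propagate with n2 forced: n1=0, n2=1 [stuck-at-1], n3=1.
So Y = 1. (Without the fault it would be 0.)

1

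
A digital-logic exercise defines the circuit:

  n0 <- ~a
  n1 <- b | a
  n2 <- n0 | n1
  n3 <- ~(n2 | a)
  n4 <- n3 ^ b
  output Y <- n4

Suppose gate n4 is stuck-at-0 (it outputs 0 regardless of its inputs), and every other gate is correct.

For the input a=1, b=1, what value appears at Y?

0

Propagate with n4 forced: n0=0, n1=1, n2=1, n3=0, n4=0 [stuck-at-0].
So Y = 0. (Without the fault it would be 1.)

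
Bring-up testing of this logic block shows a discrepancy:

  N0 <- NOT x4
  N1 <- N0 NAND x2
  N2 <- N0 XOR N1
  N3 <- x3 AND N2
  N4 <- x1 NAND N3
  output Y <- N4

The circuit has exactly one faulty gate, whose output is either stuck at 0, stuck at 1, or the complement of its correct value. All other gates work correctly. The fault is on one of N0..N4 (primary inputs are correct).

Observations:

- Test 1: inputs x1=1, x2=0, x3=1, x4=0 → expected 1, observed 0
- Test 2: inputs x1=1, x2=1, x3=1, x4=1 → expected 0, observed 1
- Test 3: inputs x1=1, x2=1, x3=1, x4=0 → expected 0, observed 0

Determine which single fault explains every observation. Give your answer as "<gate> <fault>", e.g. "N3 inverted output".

Fault-free values for test 1 (x1=1, x2=0, x3=1, x4=0): N0=1, N1=1, N2=0, N3=0, N4=1, giving Y=1. Observed 0.
Test 1: faults giving observed 0 are {N0 stuck-at-0, N0 inverted output, N1 stuck-at-0, N1 inverted output, N2 stuck-at-1, N2 inverted output, N3 stuck-at-1, N3 inverted output, N4 stuck-at-0, N4 inverted output}.
Test 2 (x1=1, x2=1, x3=1, x4=1): fault-free N0=0, N1=1, N2=1, N3=1, N4=0 → 0; observed 1. Eliminates N0 stuck-at-0, N0 inverted output, N2 stuck-at-1, N3 stuck-at-1, N4 stuck-at-0.
Test 3 (x1=1, x2=1, x3=1, x4=0): fault-free N0=1, N1=0, N2=1, N3=1, N4=0 → 0; observed 0. Eliminates N1 inverted output, N2 inverted output, N3 inverted output, N4 inverted output.
Only N1 stuck-at-0 is consistent with every test.

N1 stuck-at-0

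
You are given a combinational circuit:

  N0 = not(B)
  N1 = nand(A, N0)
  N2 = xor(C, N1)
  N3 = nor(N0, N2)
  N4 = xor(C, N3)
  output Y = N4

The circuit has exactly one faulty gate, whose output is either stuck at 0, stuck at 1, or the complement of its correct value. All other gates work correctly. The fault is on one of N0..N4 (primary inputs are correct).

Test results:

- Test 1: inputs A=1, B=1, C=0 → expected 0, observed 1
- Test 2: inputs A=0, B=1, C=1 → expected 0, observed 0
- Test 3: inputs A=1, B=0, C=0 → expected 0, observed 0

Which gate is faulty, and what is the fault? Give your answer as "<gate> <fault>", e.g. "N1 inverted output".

N2 stuck-at-0

Fault-free values for test 1 (A=1, B=1, C=0): N0=0, N1=1, N2=1, N3=0, N4=0, giving Y=0. Observed 1.
Test 1: faults giving observed 1 are {N1 stuck-at-0, N1 inverted output, N2 stuck-at-0, N2 inverted output, N3 stuck-at-1, N3 inverted output, N4 stuck-at-1, N4 inverted output}.
Test 2 (A=0, B=1, C=1): fault-free N0=0, N1=1, N2=0, N3=1, N4=0 → 0; observed 0. Eliminates N1 stuck-at-0, N1 inverted output, N2 inverted output, N3 inverted output, N4 stuck-at-1, N4 inverted output.
Test 3 (A=1, B=0, C=0): fault-free N0=1, N1=0, N2=0, N3=0, N4=0 → 0; observed 0. Eliminates N3 stuck-at-1.
Only N2 stuck-at-0 is consistent with every test.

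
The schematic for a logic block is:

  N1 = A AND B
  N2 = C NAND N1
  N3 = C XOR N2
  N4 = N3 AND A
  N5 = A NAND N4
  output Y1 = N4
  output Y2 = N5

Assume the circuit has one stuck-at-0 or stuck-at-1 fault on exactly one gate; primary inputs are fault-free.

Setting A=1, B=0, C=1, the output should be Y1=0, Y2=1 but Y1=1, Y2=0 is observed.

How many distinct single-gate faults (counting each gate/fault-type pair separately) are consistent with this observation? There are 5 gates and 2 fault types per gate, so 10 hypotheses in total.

4

Fault-free: N1=0, N2=1, N3=0, N4=0, N5=1 → Y1=0, Y2=1. Observed Y1=1, Y2=0.
  N1 stuck-at-0: output Y1=0, Y2=1 ✗
  N1 stuck-at-1: output Y1=1, Y2=0 ✓
  N2 stuck-at-0: output Y1=1, Y2=0 ✓
  N2 stuck-at-1: output Y1=0, Y2=1 ✗
  N3 stuck-at-0: output Y1=0, Y2=1 ✗
  N3 stuck-at-1: output Y1=1, Y2=0 ✓
  N4 stuck-at-0: output Y1=0, Y2=1 ✗
  N4 stuck-at-1: output Y1=1, Y2=0 ✓
  N5 stuck-at-0: output Y1=0, Y2=0 ✗
  N5 stuck-at-1: output Y1=0, Y2=1 ✗
Consistent faults: {N1 stuck-at-1, N2 stuck-at-0, N3 stuck-at-1, N4 stuck-at-1} — 4 in all.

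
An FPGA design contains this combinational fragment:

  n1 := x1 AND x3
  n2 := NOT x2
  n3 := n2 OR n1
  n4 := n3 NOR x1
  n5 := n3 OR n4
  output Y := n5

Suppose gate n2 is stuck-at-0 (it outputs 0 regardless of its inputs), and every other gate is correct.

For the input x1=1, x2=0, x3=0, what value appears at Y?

0

Propagate with n2 forced: n1=0, n2=0 [stuck-at-0], n3=0, n4=0, n5=0.
So Y = 0. (Without the fault it would be 1.)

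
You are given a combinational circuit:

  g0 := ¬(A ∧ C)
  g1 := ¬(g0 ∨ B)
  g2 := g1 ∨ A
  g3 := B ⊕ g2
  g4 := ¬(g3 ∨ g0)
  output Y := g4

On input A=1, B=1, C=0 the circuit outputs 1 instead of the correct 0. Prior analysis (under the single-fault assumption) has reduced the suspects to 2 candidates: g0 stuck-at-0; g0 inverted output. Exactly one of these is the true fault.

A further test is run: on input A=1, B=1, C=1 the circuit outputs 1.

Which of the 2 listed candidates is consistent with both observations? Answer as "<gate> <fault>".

Evaluate each candidate on input A=1, B=1, C=1:
  g0 stuck-at-0: g0=0 [stuck-at-0], g1=0, g2=1, g3=0, g4=1 → 1 — matches
  g0 inverted output: g0=1 [inverted output], g1=0, g2=1, g3=0, g4=0 → 0 — eliminated
Only g0 stuck-at-0 reproduces the observed 1.

g0 stuck-at-0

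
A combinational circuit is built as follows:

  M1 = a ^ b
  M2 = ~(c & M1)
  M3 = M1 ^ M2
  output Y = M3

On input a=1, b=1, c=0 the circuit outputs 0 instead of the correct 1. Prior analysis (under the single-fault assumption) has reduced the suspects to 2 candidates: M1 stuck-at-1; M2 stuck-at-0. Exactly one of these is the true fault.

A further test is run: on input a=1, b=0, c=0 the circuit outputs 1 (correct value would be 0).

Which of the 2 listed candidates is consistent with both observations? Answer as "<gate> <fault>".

M2 stuck-at-0

Evaluate each candidate on input a=1, b=0, c=0:
  M1 stuck-at-1: M1=1 [stuck-at-1], M2=1, M3=0 → 0 — eliminated
  M2 stuck-at-0: M1=1, M2=0 [stuck-at-0], M3=1 → 1 — matches
Only M2 stuck-at-0 reproduces the observed 1.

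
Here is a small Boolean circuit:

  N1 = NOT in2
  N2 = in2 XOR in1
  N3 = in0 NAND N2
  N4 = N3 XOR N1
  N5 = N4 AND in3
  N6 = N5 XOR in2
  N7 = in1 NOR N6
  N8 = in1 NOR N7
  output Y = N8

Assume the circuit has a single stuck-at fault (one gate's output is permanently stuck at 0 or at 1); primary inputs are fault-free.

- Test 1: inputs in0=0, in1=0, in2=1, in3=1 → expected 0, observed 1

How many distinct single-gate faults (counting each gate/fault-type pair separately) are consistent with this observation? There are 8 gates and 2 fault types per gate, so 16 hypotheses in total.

Fault-free: N1=0, N2=1, N3=1, N4=1, N5=1, N6=0, N7=1, N8=0 → 0. Observed 1.
  N1: stuck-at-1 ✓; others ✗
  N2: none of the 2 fault types match ✗
  N3: stuck-at-0 ✓; others ✗
  N4: stuck-at-0 ✓; others ✗
  N5: stuck-at-0 ✓; others ✗
  N6: stuck-at-1 ✓; others ✗
  N7: stuck-at-0 ✓; others ✗
  N8: stuck-at-1 ✓; others ✗
Consistent faults: {N1 stuck-at-1, N3 stuck-at-0, N4 stuck-at-0, N5 stuck-at-0, N6 stuck-at-1, N7 stuck-at-0, N8 stuck-at-1} — 7 in all.

7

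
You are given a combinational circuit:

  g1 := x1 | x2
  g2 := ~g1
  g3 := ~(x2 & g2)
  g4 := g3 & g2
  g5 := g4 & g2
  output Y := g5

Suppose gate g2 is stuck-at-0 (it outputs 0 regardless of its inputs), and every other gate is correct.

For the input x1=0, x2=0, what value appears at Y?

Propagate with g2 forced: g1=0, g2=0 [stuck-at-0], g3=1, g4=0, g5=0.
So Y = 0. (Without the fault it would be 1.)

0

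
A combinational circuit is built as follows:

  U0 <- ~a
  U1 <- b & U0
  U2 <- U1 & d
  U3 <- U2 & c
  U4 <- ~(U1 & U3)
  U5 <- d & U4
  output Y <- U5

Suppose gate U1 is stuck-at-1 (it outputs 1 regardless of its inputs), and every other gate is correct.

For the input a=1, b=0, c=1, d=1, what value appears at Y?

0

Propagate with U1 forced: U0=0, U1=1 [stuck-at-1], U2=1, U3=1, U4=0, U5=0.
So Y = 0. (Without the fault it would be 1.)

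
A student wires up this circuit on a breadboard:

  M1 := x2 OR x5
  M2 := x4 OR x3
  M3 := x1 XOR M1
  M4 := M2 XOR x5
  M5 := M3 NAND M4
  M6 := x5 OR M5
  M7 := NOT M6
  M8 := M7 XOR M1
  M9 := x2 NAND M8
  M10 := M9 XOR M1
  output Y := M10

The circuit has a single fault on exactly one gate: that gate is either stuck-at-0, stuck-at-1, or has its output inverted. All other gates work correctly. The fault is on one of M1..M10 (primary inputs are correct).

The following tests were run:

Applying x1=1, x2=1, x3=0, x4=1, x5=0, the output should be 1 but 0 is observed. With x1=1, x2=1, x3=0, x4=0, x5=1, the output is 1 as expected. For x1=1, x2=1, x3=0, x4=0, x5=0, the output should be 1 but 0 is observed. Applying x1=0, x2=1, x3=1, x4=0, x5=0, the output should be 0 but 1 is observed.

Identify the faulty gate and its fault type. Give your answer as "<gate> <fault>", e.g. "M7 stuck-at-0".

M5 inverted output

Fault-free values for test 1 (x1=1, x2=1, x3=0, x4=1, x5=0): M1=1, M2=1, M3=0, M4=1, M5=1, M6=1, M7=0, M8=1, M9=0, M10=1, giving Y=1. Observed 0.
Test 1: faults giving observed 0 are {M1 stuck-at-0, M1 inverted output, M3 stuck-at-1, M3 inverted output, M5 stuck-at-0, M5 inverted output, M6 stuck-at-0, M6 inverted output, M7 stuck-at-1, M7 inverted output, M8 stuck-at-0, M8 inverted output, M9 stuck-at-1, M9 inverted output, M10 stuck-at-0, M10 inverted output}.
Test 2 (x1=1, x2=1, x3=0, x4=0, x5=1): fault-free M1=1, M2=0, M3=0, M4=1, M5=1, M6=1, M7=0, M8=1, M9=0, M10=1 → 1; observed 1. Eliminates M6 stuck-at-0, M6 inverted output, M7 stuck-at-1, M7 inverted output, M8 stuck-at-0, M8 inverted output, M9 stuck-at-1, M9 inverted output, M10 stuck-at-0, M10 inverted output.
Test 3 (x1=1, x2=1, x3=0, x4=0, x5=0): fault-free M1=1, M2=0, M3=0, M4=0, M5=1, M6=1, M7=0, M8=1, M9=0, M10=1 → 1; observed 0. Eliminates M1 stuck-at-0, M1 inverted output, M3 stuck-at-1, M3 inverted output.
Test 4 (x1=0, x2=1, x3=1, x4=0, x5=0): fault-free M1=1, M2=1, M3=1, M4=1, M5=0, M6=0, M7=1, M8=0, M9=1, M10=0 → 0; observed 1. Eliminates M5 stuck-at-0.
Only M5 inverted output is consistent with every test.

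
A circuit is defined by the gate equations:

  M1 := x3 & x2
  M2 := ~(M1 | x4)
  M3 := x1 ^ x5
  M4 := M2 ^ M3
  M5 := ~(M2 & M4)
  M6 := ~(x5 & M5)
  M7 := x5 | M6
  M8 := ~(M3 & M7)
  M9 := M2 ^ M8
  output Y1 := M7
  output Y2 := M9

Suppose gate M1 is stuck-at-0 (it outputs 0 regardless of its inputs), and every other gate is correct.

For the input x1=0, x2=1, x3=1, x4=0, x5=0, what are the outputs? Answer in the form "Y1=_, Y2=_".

Y1=1, Y2=0

Propagate with M1 forced: M1=0 [stuck-at-0], M2=1, M3=0, M4=1, M5=0, M6=1, M7=1, M8=1, M9=0.
So the outputs are Y1=1, Y2=0. (Without the fault they would be Y1=1, Y2=1.)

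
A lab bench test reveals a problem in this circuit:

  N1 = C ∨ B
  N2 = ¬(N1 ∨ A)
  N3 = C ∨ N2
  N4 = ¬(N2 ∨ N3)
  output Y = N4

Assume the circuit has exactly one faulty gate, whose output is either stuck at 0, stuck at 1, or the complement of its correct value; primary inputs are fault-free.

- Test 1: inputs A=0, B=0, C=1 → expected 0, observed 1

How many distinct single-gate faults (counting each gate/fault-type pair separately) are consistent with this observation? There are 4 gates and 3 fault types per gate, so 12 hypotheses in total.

Fault-free: N1=1, N2=0, N3=1, N4=0 → 0. Observed 1.
  N1 stuck-at-0: output 0 ✗
  N1 stuck-at-1: output 0 ✗
  N1 inverted output: output 0 ✗
  N2 stuck-at-0: output 0 ✗
  N2 stuck-at-1: output 0 ✗
  N2 inverted output: output 0 ✗
  N3 stuck-at-0: output 1 ✓
  N3 stuck-at-1: output 0 ✗
  N3 inverted output: output 1 ✓
  N4 stuck-at-0: output 0 ✗
  N4 stuck-at-1: output 1 ✓
  N4 inverted output: output 1 ✓
Consistent faults: {N3 stuck-at-0, N3 inverted output, N4 stuck-at-1, N4 inverted output} — 4 in all.

4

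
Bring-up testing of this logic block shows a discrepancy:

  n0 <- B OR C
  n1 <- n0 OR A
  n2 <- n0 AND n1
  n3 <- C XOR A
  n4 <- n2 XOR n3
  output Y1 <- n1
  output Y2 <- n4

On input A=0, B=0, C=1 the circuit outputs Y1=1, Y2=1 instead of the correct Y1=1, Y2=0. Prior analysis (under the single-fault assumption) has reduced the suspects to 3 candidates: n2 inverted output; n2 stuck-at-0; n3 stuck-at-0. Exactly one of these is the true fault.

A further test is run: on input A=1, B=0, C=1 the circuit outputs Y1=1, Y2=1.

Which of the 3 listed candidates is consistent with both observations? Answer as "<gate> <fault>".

n3 stuck-at-0

Evaluate each candidate on input A=1, B=0, C=1:
  n2 inverted output: n0=1, n1=1, n2=0 [inverted output], n3=0, n4=0 → Y1=1, Y2=0 — eliminated
  n2 stuck-at-0: n0=1, n1=1, n2=0 [stuck-at-0], n3=0, n4=0 → Y1=1, Y2=0 — eliminated
  n3 stuck-at-0: n0=1, n1=1, n2=1, n3=0 [stuck-at-0], n4=1 → Y1=1, Y2=1 — matches
Only n3 stuck-at-0 reproduces the observed Y1=1, Y2=1.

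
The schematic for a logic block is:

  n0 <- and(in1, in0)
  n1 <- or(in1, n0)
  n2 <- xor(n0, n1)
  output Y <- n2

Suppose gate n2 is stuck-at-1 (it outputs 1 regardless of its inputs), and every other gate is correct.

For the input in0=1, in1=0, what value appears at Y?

1

Propagate with n2 forced: n0=0, n1=0, n2=1 [stuck-at-1].
So Y = 1. (Without the fault it would be 0.)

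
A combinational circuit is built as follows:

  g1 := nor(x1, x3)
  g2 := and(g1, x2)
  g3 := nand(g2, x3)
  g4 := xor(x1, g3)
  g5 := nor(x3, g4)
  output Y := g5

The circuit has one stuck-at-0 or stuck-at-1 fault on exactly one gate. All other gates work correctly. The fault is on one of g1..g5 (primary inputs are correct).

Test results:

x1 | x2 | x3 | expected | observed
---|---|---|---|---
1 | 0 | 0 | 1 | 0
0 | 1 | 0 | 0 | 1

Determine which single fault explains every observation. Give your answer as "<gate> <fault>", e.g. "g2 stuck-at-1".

g3 stuck-at-0

Fault-free values for test 1 (x1=1, x2=0, x3=0): g1=0, g2=0, g3=1, g4=0, g5=1, giving Y=1. Observed 0.
Test 1: faults giving observed 0 are {g3 stuck-at-0, g4 stuck-at-1, g5 stuck-at-0}.
Test 2 (x1=0, x2=1, x3=0): fault-free g1=1, g2=1, g3=1, g4=1, g5=0 → 0; observed 1. Eliminates g4 stuck-at-1, g5 stuck-at-0.
Only g3 stuck-at-0 is consistent with every test.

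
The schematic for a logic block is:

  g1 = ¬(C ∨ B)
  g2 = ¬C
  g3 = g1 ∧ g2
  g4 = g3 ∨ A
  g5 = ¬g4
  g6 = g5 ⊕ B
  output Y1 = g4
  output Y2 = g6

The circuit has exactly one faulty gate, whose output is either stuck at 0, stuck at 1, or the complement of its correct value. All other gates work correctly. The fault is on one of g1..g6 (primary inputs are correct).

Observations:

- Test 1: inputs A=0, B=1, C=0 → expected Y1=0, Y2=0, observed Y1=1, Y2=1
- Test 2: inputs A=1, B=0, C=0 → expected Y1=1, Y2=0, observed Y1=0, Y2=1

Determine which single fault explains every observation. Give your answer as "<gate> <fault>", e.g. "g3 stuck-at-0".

g4 inverted output

Fault-free values for test 1 (A=0, B=1, C=0): g1=0, g2=1, g3=0, g4=0, g5=1, g6=0, giving Y1=0, Y2=0. Observed Y1=1, Y2=1.
Test 1: faults giving observed Y1=1, Y2=1 are {g1 stuck-at-1, g1 inverted output, g3 stuck-at-1, g3 inverted output, g4 stuck-at-1, g4 inverted output}.
Test 2 (A=1, B=0, C=0): fault-free g1=1, g2=1, g3=1, g4=1, g5=0, g6=0 → Y1=1, Y2=0; observed Y1=0, Y2=1. Eliminates g1 stuck-at-1, g1 inverted output, g3 stuck-at-1, g3 inverted output, g4 stuck-at-1.
Only g4 inverted output is consistent with every test.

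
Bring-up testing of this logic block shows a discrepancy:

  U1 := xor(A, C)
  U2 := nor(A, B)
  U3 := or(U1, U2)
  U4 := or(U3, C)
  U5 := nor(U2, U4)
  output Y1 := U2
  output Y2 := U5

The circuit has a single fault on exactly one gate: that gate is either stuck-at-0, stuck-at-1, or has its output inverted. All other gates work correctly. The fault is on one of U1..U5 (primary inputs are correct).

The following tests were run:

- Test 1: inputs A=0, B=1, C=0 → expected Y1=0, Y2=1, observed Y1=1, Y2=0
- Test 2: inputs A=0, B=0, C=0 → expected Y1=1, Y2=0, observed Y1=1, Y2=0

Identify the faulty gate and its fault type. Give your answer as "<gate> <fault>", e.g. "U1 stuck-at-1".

Fault-free values for test 1 (A=0, B=1, C=0): U1=0, U2=0, U3=0, U4=0, U5=1, giving Y1=0, Y2=1. Observed Y1=1, Y2=0.
Test 1: faults giving observed Y1=1, Y2=0 are {U2 stuck-at-1, U2 inverted output}.
Test 2 (A=0, B=0, C=0): fault-free U1=0, U2=1, U3=1, U4=1, U5=0 → Y1=1, Y2=0; observed Y1=1, Y2=0. Eliminates U2 inverted output.
Only U2 stuck-at-1 is consistent with every test.

U2 stuck-at-1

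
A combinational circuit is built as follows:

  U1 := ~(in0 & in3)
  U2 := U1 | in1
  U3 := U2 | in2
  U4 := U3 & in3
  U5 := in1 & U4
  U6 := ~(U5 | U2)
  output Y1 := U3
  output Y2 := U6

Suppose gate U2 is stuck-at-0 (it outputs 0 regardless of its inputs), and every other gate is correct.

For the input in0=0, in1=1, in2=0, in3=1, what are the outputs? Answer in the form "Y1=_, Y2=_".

Propagate with U2 forced: U1=1, U2=0 [stuck-at-0], U3=0, U4=0, U5=0, U6=1.
So the outputs are Y1=0, Y2=1. (Without the fault they would be Y1=1, Y2=0.)

Y1=0, Y2=1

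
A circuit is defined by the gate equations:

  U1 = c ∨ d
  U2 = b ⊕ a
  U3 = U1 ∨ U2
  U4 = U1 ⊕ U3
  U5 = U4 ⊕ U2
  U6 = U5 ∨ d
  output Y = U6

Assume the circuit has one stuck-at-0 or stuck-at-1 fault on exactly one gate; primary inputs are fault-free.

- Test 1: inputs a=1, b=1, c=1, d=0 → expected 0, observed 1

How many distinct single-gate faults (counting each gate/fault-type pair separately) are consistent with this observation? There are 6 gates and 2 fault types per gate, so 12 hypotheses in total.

Fault-free: U1=1, U2=0, U3=1, U4=0, U5=0, U6=0 → 0. Observed 1.
  U1 stuck-at-0: output 0 ✗
  U1 stuck-at-1: output 0 ✗
  U2 stuck-at-0: output 0 ✗
  U2 stuck-at-1: output 1 ✓
  U3 stuck-at-0: output 1 ✓
  U3 stuck-at-1: output 0 ✗
  U4 stuck-at-0: output 0 ✗
  U4 stuck-at-1: output 1 ✓
  U5 stuck-at-0: output 0 ✗
  U5 stuck-at-1: output 1 ✓
  U6 stuck-at-0: output 0 ✗
  U6 stuck-at-1: output 1 ✓
Consistent faults: {U2 stuck-at-1, U3 stuck-at-0, U4 stuck-at-1, U5 stuck-at-1, U6 stuck-at-1} — 5 in all.

5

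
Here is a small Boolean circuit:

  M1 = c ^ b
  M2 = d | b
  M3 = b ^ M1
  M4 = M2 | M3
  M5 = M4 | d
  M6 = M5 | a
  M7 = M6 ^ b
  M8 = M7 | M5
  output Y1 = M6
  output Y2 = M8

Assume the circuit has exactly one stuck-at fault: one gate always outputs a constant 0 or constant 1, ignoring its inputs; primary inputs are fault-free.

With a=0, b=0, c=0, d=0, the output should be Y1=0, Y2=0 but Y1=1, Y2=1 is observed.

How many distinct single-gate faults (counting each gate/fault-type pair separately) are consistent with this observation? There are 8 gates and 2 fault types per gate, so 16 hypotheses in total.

Fault-free: M1=0, M2=0, M3=0, M4=0, M5=0, M6=0, M7=0, M8=0 → Y1=0, Y2=0. Observed Y1=1, Y2=1.
  M1: stuck-at-1 ✓; others ✗
  M2: stuck-at-1 ✓; others ✗
  M3: stuck-at-1 ✓; others ✗
  M4: stuck-at-1 ✓; others ✗
  M5: stuck-at-1 ✓; others ✗
  M6: stuck-at-1 ✓; others ✗
  M7: none of the 2 fault types match ✗
  M8: none of the 2 fault types match ✗
Consistent faults: {M1 stuck-at-1, M2 stuck-at-1, M3 stuck-at-1, M4 stuck-at-1, M5 stuck-at-1, M6 stuck-at-1} — 6 in all.

6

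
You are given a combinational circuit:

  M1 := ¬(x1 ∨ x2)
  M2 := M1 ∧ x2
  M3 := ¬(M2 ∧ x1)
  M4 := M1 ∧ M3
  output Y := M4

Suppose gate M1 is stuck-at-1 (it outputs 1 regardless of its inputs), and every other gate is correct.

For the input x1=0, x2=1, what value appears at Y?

Propagate with M1 forced: M1=1 [stuck-at-1], M2=1, M3=1, M4=1.
So Y = 1. (Without the fault it would be 0.)

1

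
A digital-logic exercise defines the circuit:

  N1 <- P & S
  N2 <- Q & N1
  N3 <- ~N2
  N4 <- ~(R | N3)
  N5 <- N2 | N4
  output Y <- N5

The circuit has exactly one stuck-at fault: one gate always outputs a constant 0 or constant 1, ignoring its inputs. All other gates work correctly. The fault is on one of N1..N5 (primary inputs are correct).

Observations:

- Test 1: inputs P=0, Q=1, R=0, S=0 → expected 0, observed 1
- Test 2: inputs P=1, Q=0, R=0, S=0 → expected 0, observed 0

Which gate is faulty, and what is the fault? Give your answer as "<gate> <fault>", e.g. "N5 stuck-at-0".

N1 stuck-at-1

Fault-free values for test 1 (P=0, Q=1, R=0, S=0): N1=0, N2=0, N3=1, N4=0, N5=0, giving Y=0. Observed 1.
Test 1: faults giving observed 1 are {N1 stuck-at-1, N2 stuck-at-1, N3 stuck-at-0, N4 stuck-at-1, N5 stuck-at-1}.
Test 2 (P=1, Q=0, R=0, S=0): fault-free N1=0, N2=0, N3=1, N4=0, N5=0 → 0; observed 0. Eliminates N2 stuck-at-1, N3 stuck-at-0, N4 stuck-at-1, N5 stuck-at-1.
Only N1 stuck-at-1 is consistent with every test.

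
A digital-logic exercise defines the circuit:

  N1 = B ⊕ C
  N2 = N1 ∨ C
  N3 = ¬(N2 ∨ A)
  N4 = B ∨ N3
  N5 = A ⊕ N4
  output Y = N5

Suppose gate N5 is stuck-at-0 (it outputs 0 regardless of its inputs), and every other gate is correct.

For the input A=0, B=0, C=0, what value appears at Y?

Propagate with N5 forced: N1=0, N2=0, N3=1, N4=1, N5=0 [stuck-at-0].
So Y = 0. (Without the fault it would be 1.)

0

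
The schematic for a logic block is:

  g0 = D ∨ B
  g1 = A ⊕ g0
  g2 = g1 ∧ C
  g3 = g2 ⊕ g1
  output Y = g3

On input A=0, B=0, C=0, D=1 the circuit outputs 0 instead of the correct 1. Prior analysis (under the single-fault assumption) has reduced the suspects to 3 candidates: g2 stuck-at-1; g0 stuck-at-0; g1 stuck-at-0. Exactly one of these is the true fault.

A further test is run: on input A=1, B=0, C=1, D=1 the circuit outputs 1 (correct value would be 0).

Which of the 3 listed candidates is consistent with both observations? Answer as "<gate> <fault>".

g2 stuck-at-1

Evaluate each candidate on input A=1, B=0, C=1, D=1:
  g2 stuck-at-1: g0=1, g1=0, g2=1 [stuck-at-1], g3=1 → 1 — matches
  g0 stuck-at-0: g0=0 [stuck-at-0], g1=1, g2=1, g3=0 → 0 — eliminated
  g1 stuck-at-0: g0=1, g1=0 [stuck-at-0], g2=0, g3=0 → 0 — eliminated
Only g2 stuck-at-1 reproduces the observed 1.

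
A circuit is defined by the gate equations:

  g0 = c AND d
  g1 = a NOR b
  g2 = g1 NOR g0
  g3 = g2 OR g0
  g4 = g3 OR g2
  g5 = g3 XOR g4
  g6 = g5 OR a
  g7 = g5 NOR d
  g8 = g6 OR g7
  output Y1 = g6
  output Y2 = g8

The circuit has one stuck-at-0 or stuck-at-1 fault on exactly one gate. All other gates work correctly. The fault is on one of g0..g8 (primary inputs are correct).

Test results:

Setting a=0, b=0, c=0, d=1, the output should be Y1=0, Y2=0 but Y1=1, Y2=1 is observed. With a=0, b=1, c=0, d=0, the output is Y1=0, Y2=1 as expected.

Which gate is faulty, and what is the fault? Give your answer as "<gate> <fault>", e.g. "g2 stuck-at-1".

Fault-free values for test 1 (a=0, b=0, c=0, d=1): g0=0, g1=1, g2=0, g3=0, g4=0, g5=0, g6=0, g7=0, g8=0, giving Y1=0, Y2=0. Observed Y1=1, Y2=1.
Test 1: faults giving observed Y1=1, Y2=1 are {g4 stuck-at-1, g5 stuck-at-1, g6 stuck-at-1}.
Test 2 (a=0, b=1, c=0, d=0): fault-free g0=0, g1=0, g2=1, g3=1, g4=1, g5=0, g6=0, g7=1, g8=1 → Y1=0, Y2=1; observed Y1=0, Y2=1. Eliminates g5 stuck-at-1, g6 stuck-at-1.
Only g4 stuck-at-1 is consistent with every test.

g4 stuck-at-1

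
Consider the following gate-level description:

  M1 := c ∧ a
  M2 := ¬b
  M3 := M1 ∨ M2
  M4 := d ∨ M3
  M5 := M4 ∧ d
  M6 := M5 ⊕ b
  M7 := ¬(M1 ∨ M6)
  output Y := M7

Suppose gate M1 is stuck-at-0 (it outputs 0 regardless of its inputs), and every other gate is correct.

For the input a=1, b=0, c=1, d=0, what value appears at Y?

Propagate with M1 forced: M1=0 [stuck-at-0], M2=1, M3=1, M4=1, M5=0, M6=0, M7=1.
So Y = 1. (Without the fault it would be 0.)

1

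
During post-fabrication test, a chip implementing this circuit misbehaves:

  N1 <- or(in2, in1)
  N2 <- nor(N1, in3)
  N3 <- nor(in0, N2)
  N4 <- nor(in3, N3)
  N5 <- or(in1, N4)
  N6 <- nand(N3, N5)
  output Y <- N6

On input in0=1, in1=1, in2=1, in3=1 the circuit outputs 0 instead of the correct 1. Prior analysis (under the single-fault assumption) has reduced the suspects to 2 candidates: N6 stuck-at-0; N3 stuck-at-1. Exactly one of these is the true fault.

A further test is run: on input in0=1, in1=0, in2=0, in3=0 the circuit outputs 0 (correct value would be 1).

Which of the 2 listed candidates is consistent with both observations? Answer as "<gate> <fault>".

N6 stuck-at-0

Evaluate each candidate on input in0=1, in1=0, in2=0, in3=0:
  N6 stuck-at-0: N1=0, N2=1, N3=0, N4=1, N5=1, N6=0 [stuck-at-0] → 0 — matches
  N3 stuck-at-1: N1=0, N2=1, N3=1 [stuck-at-1], N4=0, N5=0, N6=1 → 1 — eliminated
Only N6 stuck-at-0 reproduces the observed 0.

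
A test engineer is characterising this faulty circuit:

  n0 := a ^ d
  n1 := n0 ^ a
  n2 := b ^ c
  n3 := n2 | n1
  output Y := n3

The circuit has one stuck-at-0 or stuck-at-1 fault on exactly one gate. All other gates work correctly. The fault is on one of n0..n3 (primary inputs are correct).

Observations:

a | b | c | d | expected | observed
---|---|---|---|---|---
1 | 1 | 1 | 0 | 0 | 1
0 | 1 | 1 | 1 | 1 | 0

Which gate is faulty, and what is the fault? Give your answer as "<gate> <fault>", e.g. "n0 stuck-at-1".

n0 stuck-at-0

Fault-free values for test 1 (a=1, b=1, c=1, d=0): n0=1, n1=0, n2=0, n3=0, giving Y=0. Observed 1.
Test 1: faults giving observed 1 are {n0 stuck-at-0, n1 stuck-at-1, n2 stuck-at-1, n3 stuck-at-1}.
Test 2 (a=0, b=1, c=1, d=1): fault-free n0=1, n1=1, n2=0, n3=1 → 1; observed 0. Eliminates n1 stuck-at-1, n2 stuck-at-1, n3 stuck-at-1.
Only n0 stuck-at-0 is consistent with every test.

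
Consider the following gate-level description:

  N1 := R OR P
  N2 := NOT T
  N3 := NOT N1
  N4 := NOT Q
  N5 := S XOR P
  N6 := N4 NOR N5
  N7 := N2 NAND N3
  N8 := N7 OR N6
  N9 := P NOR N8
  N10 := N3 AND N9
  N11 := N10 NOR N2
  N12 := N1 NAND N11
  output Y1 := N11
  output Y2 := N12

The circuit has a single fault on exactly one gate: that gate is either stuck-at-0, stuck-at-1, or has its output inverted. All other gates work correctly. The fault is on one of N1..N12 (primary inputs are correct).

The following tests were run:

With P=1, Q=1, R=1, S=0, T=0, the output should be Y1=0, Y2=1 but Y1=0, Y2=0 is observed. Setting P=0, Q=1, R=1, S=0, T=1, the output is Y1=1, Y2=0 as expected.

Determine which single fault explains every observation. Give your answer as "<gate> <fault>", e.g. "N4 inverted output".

Fault-free values for test 1 (P=1, Q=1, R=1, S=0, T=0): N1=1, N2=1, N3=0, N4=0, N5=1, N6=0, N7=1, N8=1, N9=0, N10=0, N11=0, N12=1, giving Y1=0, Y2=1. Observed Y1=0, Y2=0.
Test 1: faults giving observed Y1=0, Y2=0 are {N12 stuck-at-0, N12 inverted output}.
Test 2 (P=0, Q=1, R=1, S=0, T=1): fault-free N1=1, N2=0, N3=0, N4=0, N5=0, N6=1, N7=1, N8=1, N9=0, N10=0, N11=1, N12=0 → Y1=1, Y2=0; observed Y1=1, Y2=0. Eliminates N12 inverted output.
Only N12 stuck-at-0 is consistent with every test.

N12 stuck-at-0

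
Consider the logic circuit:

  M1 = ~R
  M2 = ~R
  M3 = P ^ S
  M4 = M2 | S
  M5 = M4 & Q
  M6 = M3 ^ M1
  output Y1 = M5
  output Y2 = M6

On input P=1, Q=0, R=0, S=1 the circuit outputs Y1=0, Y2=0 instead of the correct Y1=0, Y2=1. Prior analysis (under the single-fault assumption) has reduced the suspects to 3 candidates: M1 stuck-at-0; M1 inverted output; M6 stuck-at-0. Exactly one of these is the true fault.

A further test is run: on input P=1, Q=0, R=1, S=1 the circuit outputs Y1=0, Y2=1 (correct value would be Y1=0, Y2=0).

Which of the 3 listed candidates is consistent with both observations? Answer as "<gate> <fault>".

M1 inverted output

Evaluate each candidate on input P=1, Q=0, R=1, S=1:
  M1 stuck-at-0: M1=0 [stuck-at-0], M2=0, M3=0, M4=1, M5=0, M6=0 → Y1=0, Y2=0 — eliminated
  M1 inverted output: M1=1 [inverted output], M2=0, M3=0, M4=1, M5=0, M6=1 → Y1=0, Y2=1 — matches
  M6 stuck-at-0: M1=0, M2=0, M3=0, M4=1, M5=0, M6=0 [stuck-at-0] → Y1=0, Y2=0 — eliminated
Only M1 inverted output reproduces the observed Y1=0, Y2=1.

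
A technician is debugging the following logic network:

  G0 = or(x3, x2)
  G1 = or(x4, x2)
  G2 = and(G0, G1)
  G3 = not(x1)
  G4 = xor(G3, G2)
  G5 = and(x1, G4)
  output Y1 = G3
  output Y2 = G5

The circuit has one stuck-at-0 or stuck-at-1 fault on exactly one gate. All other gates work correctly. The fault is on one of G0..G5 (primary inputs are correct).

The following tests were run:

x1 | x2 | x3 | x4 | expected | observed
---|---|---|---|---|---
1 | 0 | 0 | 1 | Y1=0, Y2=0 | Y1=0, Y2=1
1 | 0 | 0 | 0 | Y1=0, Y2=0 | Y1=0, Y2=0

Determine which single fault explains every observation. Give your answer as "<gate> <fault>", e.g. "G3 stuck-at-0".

Fault-free values for test 1 (x1=1, x2=0, x3=0, x4=1): G0=0, G1=1, G2=0, G3=0, G4=0, G5=0, giving Y1=0, Y2=0. Observed Y1=0, Y2=1.
Test 1: faults giving observed Y1=0, Y2=1 are {G0 stuck-at-1, G2 stuck-at-1, G4 stuck-at-1, G5 stuck-at-1}.
Test 2 (x1=1, x2=0, x3=0, x4=0): fault-free G0=0, G1=0, G2=0, G3=0, G4=0, G5=0 → Y1=0, Y2=0; observed Y1=0, Y2=0. Eliminates G2 stuck-at-1, G4 stuck-at-1, G5 stuck-at-1.
Only G0 stuck-at-1 is consistent with every test.

G0 stuck-at-1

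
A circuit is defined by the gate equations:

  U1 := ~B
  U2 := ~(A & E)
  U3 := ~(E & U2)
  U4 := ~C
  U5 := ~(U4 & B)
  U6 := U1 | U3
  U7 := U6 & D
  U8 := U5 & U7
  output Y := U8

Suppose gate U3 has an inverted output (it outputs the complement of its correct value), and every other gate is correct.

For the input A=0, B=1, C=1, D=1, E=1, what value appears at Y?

1

Propagate with U3 forced: U1=0, U2=1, U3=1 [inverted output], U4=0, U5=1, U6=1, U7=1, U8=1.
So Y = 1. (Without the fault it would be 0.)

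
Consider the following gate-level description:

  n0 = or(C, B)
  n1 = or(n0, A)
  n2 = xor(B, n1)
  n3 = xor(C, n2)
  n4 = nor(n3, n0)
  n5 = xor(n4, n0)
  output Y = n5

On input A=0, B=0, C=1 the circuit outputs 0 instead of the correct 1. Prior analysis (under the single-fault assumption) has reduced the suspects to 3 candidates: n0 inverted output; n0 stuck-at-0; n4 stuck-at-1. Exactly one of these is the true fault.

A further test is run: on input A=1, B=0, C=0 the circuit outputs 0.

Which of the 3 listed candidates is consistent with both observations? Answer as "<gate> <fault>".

n0 stuck-at-0

Evaluate each candidate on input A=1, B=0, C=0:
  n0 inverted output: n0=1 [inverted output], n1=1, n2=1, n3=1, n4=0, n5=1 → 1 — eliminated
  n0 stuck-at-0: n0=0 [stuck-at-0], n1=1, n2=1, n3=1, n4=0, n5=0 → 0 — matches
  n4 stuck-at-1: n0=0, n1=1, n2=1, n3=1, n4=1 [stuck-at-1], n5=1 → 1 — eliminated
Only n0 stuck-at-0 reproduces the observed 0.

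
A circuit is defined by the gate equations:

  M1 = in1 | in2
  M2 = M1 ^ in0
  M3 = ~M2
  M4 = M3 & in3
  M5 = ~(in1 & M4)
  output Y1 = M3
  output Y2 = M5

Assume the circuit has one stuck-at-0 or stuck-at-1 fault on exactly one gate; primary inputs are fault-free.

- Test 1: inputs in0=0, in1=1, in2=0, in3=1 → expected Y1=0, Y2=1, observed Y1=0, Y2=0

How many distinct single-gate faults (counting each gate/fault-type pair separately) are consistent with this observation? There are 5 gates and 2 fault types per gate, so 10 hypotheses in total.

Fault-free: M1=1, M2=1, M3=0, M4=0, M5=1 → Y1=0, Y2=1. Observed Y1=0, Y2=0.
  M1 stuck-at-0: output Y1=1, Y2=0 ✗
  M1 stuck-at-1: output Y1=0, Y2=1 ✗
  M2 stuck-at-0: output Y1=1, Y2=0 ✗
  M2 stuck-at-1: output Y1=0, Y2=1 ✗
  M3 stuck-at-0: output Y1=0, Y2=1 ✗
  M3 stuck-at-1: output Y1=1, Y2=0 ✗
  M4 stuck-at-0: output Y1=0, Y2=1 ✗
  M4 stuck-at-1: output Y1=0, Y2=0 ✓
  M5 stuck-at-0: output Y1=0, Y2=0 ✓
  M5 stuck-at-1: output Y1=0, Y2=1 ✗
Consistent faults: {M4 stuck-at-1, M5 stuck-at-0} — 2 in all.

2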